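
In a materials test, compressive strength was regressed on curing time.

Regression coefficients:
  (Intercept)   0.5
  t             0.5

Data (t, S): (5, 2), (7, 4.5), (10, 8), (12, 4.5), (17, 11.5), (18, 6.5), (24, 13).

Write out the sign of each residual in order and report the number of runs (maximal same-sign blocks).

6 runs

t=5: Ŝ = 0.5 + 0.5·5 = 3; e = 2 − 3 = -1
t=7: Ŝ = 0.5 + 0.5·7 = 4; e = 4.5 − 4 = 0.5
t=10: Ŝ = 0.5 + 0.5·10 = 5.5; e = 8 − 5.5 = 2.5
t=12: Ŝ = 0.5 + 0.5·12 = 6.5; e = 4.5 − 6.5 = -2
t=17: Ŝ = 0.5 + 0.5·17 = 9; e = 11.5 − 9 = 2.5
t=18: Ŝ = 0.5 + 0.5·18 = 9.5; e = 6.5 − 9.5 = -3
t=24: Ŝ = 0.5 + 0.5·24 = 12.5; e = 13 − 12.5 = 0.5
Signs: − + + − + − +
Runs: −×1, +×2, −×1, +×1, −×1, +×1 → 6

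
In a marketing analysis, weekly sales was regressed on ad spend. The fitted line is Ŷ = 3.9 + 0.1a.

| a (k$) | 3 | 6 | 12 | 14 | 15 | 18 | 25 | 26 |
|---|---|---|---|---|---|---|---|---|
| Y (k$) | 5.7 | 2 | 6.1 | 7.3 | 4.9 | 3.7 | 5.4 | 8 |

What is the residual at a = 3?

e = 1.5

Ŷ = 3.9 + 0.1·3 = 4.2
e = 5.7 − 4.2 = 1.5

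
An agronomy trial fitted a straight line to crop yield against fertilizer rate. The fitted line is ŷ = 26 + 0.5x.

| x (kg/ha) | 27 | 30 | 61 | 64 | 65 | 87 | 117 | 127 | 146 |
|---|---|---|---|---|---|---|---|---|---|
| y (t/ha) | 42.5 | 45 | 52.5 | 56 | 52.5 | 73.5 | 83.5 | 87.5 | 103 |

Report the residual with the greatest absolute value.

x=27: ŷ = 26 + 0.5·27 = 39.5; e = 42.5 − 39.5 = 3
x=30: ŷ = 26 + 0.5·30 = 41; e = 45 − 41 = 4
x=61: ŷ = 26 + 0.5·61 = 56.5; e = 52.5 − 56.5 = -4
x=64: ŷ = 26 + 0.5·64 = 58; e = 56 − 58 = -2
x=65: ŷ = 26 + 0.5·65 = 58.5; e = 52.5 − 58.5 = -6
x=87: ŷ = 26 + 0.5·87 = 69.5; e = 73.5 − 69.5 = 4
x=117: ŷ = 26 + 0.5·117 = 84.5; e = 83.5 − 84.5 = -1
x=127: ŷ = 26 + 0.5·127 = 89.5; e = 87.5 − 89.5 = -2
x=146: ŷ = 26 + 0.5·146 = 99; e = 103 − 99 = 4
Largest |e| is 6 at x = 65, residual -6.

e = -6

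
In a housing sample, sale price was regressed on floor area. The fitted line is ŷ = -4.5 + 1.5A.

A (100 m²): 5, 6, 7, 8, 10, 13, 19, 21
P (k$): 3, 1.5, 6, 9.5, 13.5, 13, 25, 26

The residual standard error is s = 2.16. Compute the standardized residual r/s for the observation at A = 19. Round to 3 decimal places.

0.463

ŷ = -4.5 + 1.5·19 = 24
r = 25 − 24 = 1
r/s = 1 / 2.16 = 0.463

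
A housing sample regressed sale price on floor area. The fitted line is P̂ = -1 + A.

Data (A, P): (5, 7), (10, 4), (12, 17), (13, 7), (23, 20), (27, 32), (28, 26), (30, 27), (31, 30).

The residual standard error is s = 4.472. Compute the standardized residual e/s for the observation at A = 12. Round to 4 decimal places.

1.3417

P̂ = -1 + 12 = 11
e = 17 − 11 = 6
e/s = 6 / 4.472 = 1.3417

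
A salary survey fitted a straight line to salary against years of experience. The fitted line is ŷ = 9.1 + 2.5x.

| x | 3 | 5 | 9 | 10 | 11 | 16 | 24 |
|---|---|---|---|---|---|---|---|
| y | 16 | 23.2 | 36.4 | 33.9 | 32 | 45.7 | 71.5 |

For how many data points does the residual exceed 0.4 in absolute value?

6

x=3: ŷ = 9.1 + 2.5·3 = 16.6; e = 16 − 16.6 = -0.6
x=5: ŷ = 9.1 + 2.5·5 = 21.6; e = 23.2 − 21.6 = 1.6
x=9: ŷ = 9.1 + 2.5·9 = 31.6; e = 36.4 − 31.6 = 4.8
x=10: ŷ = 9.1 + 2.5·10 = 34.1; e = 33.9 − 34.1 = -0.2
x=11: ŷ = 9.1 + 2.5·11 = 36.6; e = 32 − 36.6 = -4.6
x=16: ŷ = 9.1 + 2.5·16 = 49.1; e = 45.7 − 49.1 = -3.4
x=24: ŷ = 9.1 + 2.5·24 = 69.1; e = 71.5 − 69.1 = 2.4
|e| > 0.4: x=3 (|e|=0.6), x=5 (|e|=1.6), x=9 (|e|=4.8), x=11 (|e|=4.6), x=16 (|e|=3.4), x=24 (|e|=2.4) → 6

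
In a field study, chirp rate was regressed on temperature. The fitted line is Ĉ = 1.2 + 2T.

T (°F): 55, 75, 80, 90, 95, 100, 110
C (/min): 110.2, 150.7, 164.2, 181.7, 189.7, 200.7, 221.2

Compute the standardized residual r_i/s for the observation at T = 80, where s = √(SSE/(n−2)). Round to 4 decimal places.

T=55: Ĉ = 1.2 + 2·55 = 111.2; r = 110.2 − 111.2 = -1
T=75: Ĉ = 1.2 + 2·75 = 151.2; r = 150.7 − 151.2 = -0.5
T=80: Ĉ = 1.2 + 2·80 = 161.2; r = 164.2 − 161.2 = 3
T=90: Ĉ = 1.2 + 2·90 = 181.2; r = 181.7 − 181.2 = 0.5
T=95: Ĉ = 1.2 + 2·95 = 191.2; r = 189.7 − 191.2 = -1.5
T=100: Ĉ = 1.2 + 2·100 = 201.2; r = 200.7 − 201.2 = -0.5
T=110: Ĉ = 1.2 + 2·110 = 221.2; r = 221.2 − 221.2 = 0
SSE = 1 + 0.25 + 9 + 0.25 + 2.25 + 0.25 + 0 = 13
s = √(13/5) = 1.61245
r/s = 3 / 1.61245 = 1.8605

1.8605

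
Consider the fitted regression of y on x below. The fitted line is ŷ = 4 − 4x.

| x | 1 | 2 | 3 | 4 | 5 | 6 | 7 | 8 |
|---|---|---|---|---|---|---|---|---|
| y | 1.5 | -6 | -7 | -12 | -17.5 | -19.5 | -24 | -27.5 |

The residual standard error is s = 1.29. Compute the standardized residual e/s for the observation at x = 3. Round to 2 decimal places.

0.78

ŷ = 4 − 4·3 = -8
e = -7 − (-8) = 1
e/s = 1 / 1.29 = 0.78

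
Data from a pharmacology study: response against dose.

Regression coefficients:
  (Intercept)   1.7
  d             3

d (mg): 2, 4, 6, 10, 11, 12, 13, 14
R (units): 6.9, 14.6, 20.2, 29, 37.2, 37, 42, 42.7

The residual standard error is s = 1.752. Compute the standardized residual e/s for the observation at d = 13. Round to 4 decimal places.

ŷ = 1.7 + 3·13 = 40.7
e = 42 − 40.7 = 1.3
e/s = 1.3 / 1.752 = 0.7420

0.7420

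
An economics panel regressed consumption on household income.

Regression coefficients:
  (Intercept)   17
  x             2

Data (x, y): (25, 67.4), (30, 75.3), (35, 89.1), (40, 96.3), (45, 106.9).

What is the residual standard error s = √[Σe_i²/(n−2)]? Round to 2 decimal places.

s = 1.63

x=25: ŷ = 17 + 2·25 = 67; e = 67.4 − 67 = 0.4
x=30: ŷ = 17 + 2·30 = 77; e = 75.3 − 77 = -1.7
x=35: ŷ = 17 + 2·35 = 87; e = 89.1 − 87 = 2.1
x=40: ŷ = 17 + 2·40 = 97; e = 96.3 − 97 = -0.7
x=45: ŷ = 17 + 2·45 = 107; e = 106.9 − 107 = -0.1
SSE = 0.16 + 2.89 + 4.41 + 0.49 + 0.01 = 7.96
s = √(7.96/3) = √2.65333 ≈ 1.63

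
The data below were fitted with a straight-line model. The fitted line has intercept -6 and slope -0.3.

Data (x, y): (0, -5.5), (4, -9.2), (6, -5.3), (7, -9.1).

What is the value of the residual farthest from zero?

x=0: ŷ = -6 − 0.3·0 = -6; r = -5.5 − (-6) = 0.5
x=4: ŷ = -6 − 0.3·4 = -7.2; r = -9.2 − (-7.2) = -2
x=6: ŷ = -6 − 0.3·6 = -7.8; r = -5.3 − (-7.8) = 2.5
x=7: ŷ = -6 − 0.3·7 = -8.1; r = -9.1 − (-8.1) = -1
Largest |r| is 2.5 at x = 6, residual 2.5.

r = 2.5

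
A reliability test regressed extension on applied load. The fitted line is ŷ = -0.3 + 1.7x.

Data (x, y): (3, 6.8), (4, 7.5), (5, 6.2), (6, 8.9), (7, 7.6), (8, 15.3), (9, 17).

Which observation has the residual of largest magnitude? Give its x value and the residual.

x = 7, e = -4

x=3: ŷ = -0.3 + 1.7·3 = 4.8; e = 6.8 − 4.8 = 2
x=4: ŷ = -0.3 + 1.7·4 = 6.5; e = 7.5 − 6.5 = 1
x=5: ŷ = -0.3 + 1.7·5 = 8.2; e = 6.2 − 8.2 = -2
x=6: ŷ = -0.3 + 1.7·6 = 9.9; e = 8.9 − 9.9 = -1
x=7: ŷ = -0.3 + 1.7·7 = 11.6; e = 7.6 − 11.6 = -4
x=8: ŷ = -0.3 + 1.7·8 = 13.3; e = 15.3 − 13.3 = 2
x=9: ŷ = -0.3 + 1.7·9 = 15; e = 17 − 15 = 2
Largest |e| is 4 at x = 7, residual -4.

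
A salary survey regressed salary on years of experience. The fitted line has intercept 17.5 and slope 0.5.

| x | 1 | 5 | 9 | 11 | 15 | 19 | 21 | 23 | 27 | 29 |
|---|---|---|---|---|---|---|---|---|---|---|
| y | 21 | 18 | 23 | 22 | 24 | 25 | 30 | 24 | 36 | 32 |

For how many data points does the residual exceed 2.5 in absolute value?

x=1: ŷ = 17.5 + 0.5·1 = 18; e = 21 − 18 = 3
x=5: ŷ = 17.5 + 0.5·5 = 20; e = 18 − 20 = -2
x=9: ŷ = 17.5 + 0.5·9 = 22; e = 23 − 22 = 1
x=11: ŷ = 17.5 + 0.5·11 = 23; e = 22 − 23 = -1
x=15: ŷ = 17.5 + 0.5·15 = 25; e = 24 − 25 = -1
x=19: ŷ = 17.5 + 0.5·19 = 27; e = 25 − 27 = -2
x=21: ŷ = 17.5 + 0.5·21 = 28; e = 30 − 28 = 2
x=23: ŷ = 17.5 + 0.5·23 = 29; e = 24 − 29 = -5
x=27: ŷ = 17.5 + 0.5·27 = 31; e = 36 − 31 = 5
x=29: ŷ = 17.5 + 0.5·29 = 32; e = 32 − 32 = 0
|e| > 2.5: x=1 (|e|=3), x=23 (|e|=5), x=27 (|e|=5) → 3

3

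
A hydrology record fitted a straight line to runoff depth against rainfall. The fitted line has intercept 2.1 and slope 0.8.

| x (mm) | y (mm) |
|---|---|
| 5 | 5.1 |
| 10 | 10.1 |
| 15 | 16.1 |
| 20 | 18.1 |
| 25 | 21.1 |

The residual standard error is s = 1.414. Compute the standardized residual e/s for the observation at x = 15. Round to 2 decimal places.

ŷ = 2.1 + 0.8·15 = 14.1
e = 16.1 − 14.1 = 2
e/s = 2 / 1.414 = 1.41

1.41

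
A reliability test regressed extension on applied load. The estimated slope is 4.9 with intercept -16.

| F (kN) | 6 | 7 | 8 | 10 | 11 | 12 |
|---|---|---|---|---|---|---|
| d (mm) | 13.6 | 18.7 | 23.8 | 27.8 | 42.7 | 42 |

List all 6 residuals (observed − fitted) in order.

0.2, 0.4, 0.6, -5.2, 4.8, -0.8

F=6: ŷ = -16 + 4.9·6 = 13.4; e = 13.6 − 13.4 = 0.2
F=7: ŷ = -16 + 4.9·7 = 18.3; e = 18.7 − 18.3 = 0.4
F=8: ŷ = -16 + 4.9·8 = 23.2; e = 23.8 − 23.2 = 0.6
F=10: ŷ = -16 + 4.9·10 = 33; e = 27.8 − 33 = -5.2
F=11: ŷ = -16 + 4.9·11 = 37.9; e = 42.7 − 37.9 = 4.8
F=12: ŷ = -16 + 4.9·12 = 42.8; e = 42 − 42.8 = -0.8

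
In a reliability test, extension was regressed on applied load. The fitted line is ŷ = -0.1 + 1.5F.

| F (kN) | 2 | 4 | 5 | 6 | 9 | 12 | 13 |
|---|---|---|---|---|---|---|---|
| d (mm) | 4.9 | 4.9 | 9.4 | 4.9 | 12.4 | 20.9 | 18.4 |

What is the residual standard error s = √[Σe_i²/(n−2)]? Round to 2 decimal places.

F=2: ŷ = -0.1 + 1.5·2 = 2.9; e = 4.9 − 2.9 = 2
F=4: ŷ = -0.1 + 1.5·4 = 5.9; e = 4.9 − 5.9 = -1
F=5: ŷ = -0.1 + 1.5·5 = 7.4; e = 9.4 − 7.4 = 2
F=6: ŷ = -0.1 + 1.5·6 = 8.9; e = 4.9 − 8.9 = -4
F=9: ŷ = -0.1 + 1.5·9 = 13.4; e = 12.4 − 13.4 = -1
F=12: ŷ = -0.1 + 1.5·12 = 17.9; e = 20.9 − 17.9 = 3
F=13: ŷ = -0.1 + 1.5·13 = 19.4; e = 18.4 − 19.4 = -1
SSE = 4 + 1 + 4 + 16 + 1 + 9 + 1 = 36
s = √(36/5) = √7.2 ≈ 2.68

s = 2.68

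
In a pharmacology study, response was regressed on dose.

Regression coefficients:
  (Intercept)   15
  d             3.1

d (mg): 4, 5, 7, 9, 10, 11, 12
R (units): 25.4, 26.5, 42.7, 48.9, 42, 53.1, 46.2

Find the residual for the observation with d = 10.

e = -4

R̂ = 15 + 3.1·10 = 46
e = 42 − 46 = -4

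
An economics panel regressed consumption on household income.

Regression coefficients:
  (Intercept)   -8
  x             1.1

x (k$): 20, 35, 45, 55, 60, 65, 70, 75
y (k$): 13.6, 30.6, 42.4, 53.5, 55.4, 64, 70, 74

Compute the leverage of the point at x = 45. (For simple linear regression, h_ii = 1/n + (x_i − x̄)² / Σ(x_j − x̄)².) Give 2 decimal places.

h = 0.15

x̄ = (20 + 35 + 45 + 55 + 60 + 65 + 70 + 75)/8 = 53.125
Σ(x − x̄)² = 1097.27 + 328.516 + 66.0156 + 3.51562 + 47.2656 + 141.016 + 284.766 + 478.516 = 2446.88
h = 1/8 + (-8.125)²/2446.88 = 0.125 + 0.0269796 = 0.15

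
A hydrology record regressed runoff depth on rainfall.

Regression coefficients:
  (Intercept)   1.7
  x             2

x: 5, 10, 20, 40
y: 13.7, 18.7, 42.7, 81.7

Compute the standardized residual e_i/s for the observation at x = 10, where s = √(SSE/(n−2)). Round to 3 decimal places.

-1.134

x=5: ŷ = 1.7 + 2·5 = 11.7; e = 13.7 − 11.7 = 2
x=10: ŷ = 1.7 + 2·10 = 21.7; e = 18.7 − 21.7 = -3
x=20: ŷ = 1.7 + 2·20 = 41.7; e = 42.7 − 41.7 = 1
x=40: ŷ = 1.7 + 2·40 = 81.7; e = 81.7 − 81.7 = 0
SSE = 4 + 9 + 1 + 0 = 14
s = √(14/2) = 2.64575
e/s = -3 / 2.64575 = -1.134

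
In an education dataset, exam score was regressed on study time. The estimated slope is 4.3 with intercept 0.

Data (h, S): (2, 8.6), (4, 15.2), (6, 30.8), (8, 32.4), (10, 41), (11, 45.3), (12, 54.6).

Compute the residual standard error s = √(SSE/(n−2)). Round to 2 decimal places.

h=2: ŷ = 4.3·2 = 8.6; e = 8.6 − 8.6 = 0
h=4: ŷ = 4.3·4 = 17.2; e = 15.2 − 17.2 = -2
h=6: ŷ = 4.3·6 = 25.8; e = 30.8 − 25.8 = 5
h=8: ŷ = 4.3·8 = 34.4; e = 32.4 − 34.4 = -2
h=10: ŷ = 4.3·10 = 43; e = 41 − 43 = -2
h=11: ŷ = 4.3·11 = 47.3; e = 45.3 − 47.3 = -2
h=12: ŷ = 4.3·12 = 51.6; e = 54.6 − 51.6 = 3
SSE = 0 + 4 + 25 + 4 + 4 + 4 + 9 = 50
s = √(50/5) = √10 ≈ 3.16

s = 3.16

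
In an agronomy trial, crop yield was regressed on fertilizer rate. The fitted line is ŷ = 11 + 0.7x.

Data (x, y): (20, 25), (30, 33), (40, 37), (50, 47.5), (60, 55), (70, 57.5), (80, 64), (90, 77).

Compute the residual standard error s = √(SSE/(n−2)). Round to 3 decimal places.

x=20: ŷ = 11 + 0.7·20 = 25; e = 25 − 25 = 0
x=30: ŷ = 11 + 0.7·30 = 32; e = 33 − 32 = 1
x=40: ŷ = 11 + 0.7·40 = 39; e = 37 − 39 = -2
x=50: ŷ = 11 + 0.7·50 = 46; e = 47.5 − 46 = 1.5
x=60: ŷ = 11 + 0.7·60 = 53; e = 55 − 53 = 2
x=70: ŷ = 11 + 0.7·70 = 60; e = 57.5 − 60 = -2.5
x=80: ŷ = 11 + 0.7·80 = 67; e = 64 − 67 = -3
x=90: ŷ = 11 + 0.7·90 = 74; e = 77 − 74 = 3
SSE = 0 + 1 + 4 + 2.25 + 4 + 6.25 + 9 + 9 = 35.5
s = √(35.5/6) = √5.91667 ≈ 2.432

s = 2.432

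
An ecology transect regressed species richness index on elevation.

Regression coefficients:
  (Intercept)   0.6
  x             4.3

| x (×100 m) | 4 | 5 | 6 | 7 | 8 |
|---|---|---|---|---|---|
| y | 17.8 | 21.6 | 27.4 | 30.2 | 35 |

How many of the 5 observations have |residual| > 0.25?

x=4: ŷ = 0.6 + 4.3·4 = 17.8; r = 17.8 − 17.8 = 0
x=5: ŷ = 0.6 + 4.3·5 = 22.1; r = 21.6 − 22.1 = -0.5
x=6: ŷ = 0.6 + 4.3·6 = 26.4; r = 27.4 − 26.4 = 1
x=7: ŷ = 0.6 + 4.3·7 = 30.7; r = 30.2 − 30.7 = -0.5
x=8: ŷ = 0.6 + 4.3·8 = 35; r = 35 − 35 = 0
|r| > 0.25: x=5 (|r|=0.5), x=6 (|r|=1), x=7 (|r|=0.5) → 3

3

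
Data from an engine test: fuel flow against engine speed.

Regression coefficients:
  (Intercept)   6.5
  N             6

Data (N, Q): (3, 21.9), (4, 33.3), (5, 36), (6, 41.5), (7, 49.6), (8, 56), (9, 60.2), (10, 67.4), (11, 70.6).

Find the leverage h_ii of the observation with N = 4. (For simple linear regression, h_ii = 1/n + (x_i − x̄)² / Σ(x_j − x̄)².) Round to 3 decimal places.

h = 0.261

N̄ = (3 + 4 + 5 + 6 + 7 + 8 + 9 + 10 + 11)/9 = 7
Σ(N − N̄)² = 16 + 9 + 4 + 1 + 0 + 1 + 4 + 9 + 16 = 60
h = 1/9 + (-3)²/60 = 0.111111 + 0.15 = 0.261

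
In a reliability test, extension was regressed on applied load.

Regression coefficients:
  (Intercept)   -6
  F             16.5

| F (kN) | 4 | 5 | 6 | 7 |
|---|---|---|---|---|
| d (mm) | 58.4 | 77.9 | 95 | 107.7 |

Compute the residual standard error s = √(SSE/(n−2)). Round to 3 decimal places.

s = 2.425

F=4: d̂ = -6 + 16.5·4 = 60; r = 58.4 − 60 = -1.6
F=5: d̂ = -6 + 16.5·5 = 76.5; r = 77.9 − 76.5 = 1.4
F=6: d̂ = -6 + 16.5·6 = 93; r = 95 − 93 = 2
F=7: d̂ = -6 + 16.5·7 = 109.5; r = 107.7 − 109.5 = -1.8
SSE = 2.56 + 1.96 + 4 + 3.24 = 11.76
s = √(11.76/2) = √5.88 ≈ 2.425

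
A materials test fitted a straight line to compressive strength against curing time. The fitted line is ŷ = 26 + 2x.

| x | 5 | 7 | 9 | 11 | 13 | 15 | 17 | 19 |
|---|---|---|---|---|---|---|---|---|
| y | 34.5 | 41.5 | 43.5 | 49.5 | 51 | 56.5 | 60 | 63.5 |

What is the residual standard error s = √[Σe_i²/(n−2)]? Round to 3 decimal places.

s = 1.190

x=5: ŷ = 26 + 2·5 = 36; e = 34.5 − 36 = -1.5
x=7: ŷ = 26 + 2·7 = 40; e = 41.5 − 40 = 1.5
x=9: ŷ = 26 + 2·9 = 44; e = 43.5 − 44 = -0.5
x=11: ŷ = 26 + 2·11 = 48; e = 49.5 − 48 = 1.5
x=13: ŷ = 26 + 2·13 = 52; e = 51 − 52 = -1
x=15: ŷ = 26 + 2·15 = 56; e = 56.5 − 56 = 0.5
x=17: ŷ = 26 + 2·17 = 60; e = 60 − 60 = 0
x=19: ŷ = 26 + 2·19 = 64; e = 63.5 − 64 = -0.5
SSE = 2.25 + 2.25 + 0.25 + 2.25 + 1 + 0.25 + 0 + 0.25 = 8.5
s = √(8.5/6) = √1.41667 ≈ 1.190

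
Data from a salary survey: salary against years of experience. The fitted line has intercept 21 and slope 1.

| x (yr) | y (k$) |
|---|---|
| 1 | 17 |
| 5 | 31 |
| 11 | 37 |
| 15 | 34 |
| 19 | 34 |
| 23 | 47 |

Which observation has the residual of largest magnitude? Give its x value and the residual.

x = 19, r = -6

x=1: ŷ = 21 + 1 = 22; r = 17 − 22 = -5
x=5: ŷ = 21 + 5 = 26; r = 31 − 26 = 5
x=11: ŷ = 21 + 11 = 32; r = 37 − 32 = 5
x=15: ŷ = 21 + 15 = 36; r = 34 − 36 = -2
x=19: ŷ = 21 + 19 = 40; r = 34 − 40 = -6
x=23: ŷ = 21 + 23 = 44; r = 47 − 44 = 3
Largest |r| is 6 at x = 19, residual -6.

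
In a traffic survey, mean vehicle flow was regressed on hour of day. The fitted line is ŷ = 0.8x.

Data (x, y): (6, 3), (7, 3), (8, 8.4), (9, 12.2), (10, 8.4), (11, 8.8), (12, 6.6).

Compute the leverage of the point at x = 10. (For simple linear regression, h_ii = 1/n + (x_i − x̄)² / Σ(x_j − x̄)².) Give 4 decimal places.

x̄ = (6 + 7 + 8 + 9 + 10 + 11 + 12)/7 = 9
Σ(x − x̄)² = 9 + 4 + 1 + 0 + 1 + 4 + 9 = 28
h = 1/7 + (1)²/28 = 0.142857 + 0.0357143 = 0.1786

h = 0.1786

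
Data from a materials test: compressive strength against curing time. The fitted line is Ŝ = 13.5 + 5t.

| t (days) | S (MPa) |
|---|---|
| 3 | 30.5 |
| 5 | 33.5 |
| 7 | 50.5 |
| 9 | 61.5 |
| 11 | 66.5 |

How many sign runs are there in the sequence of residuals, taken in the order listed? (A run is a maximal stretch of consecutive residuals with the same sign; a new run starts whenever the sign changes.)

t=3: Ŝ = 13.5 + 5·3 = 28.5; e = 30.5 − 28.5 = 2
t=5: Ŝ = 13.5 + 5·5 = 38.5; e = 33.5 − 38.5 = -5
t=7: Ŝ = 13.5 + 5·7 = 48.5; e = 50.5 − 48.5 = 2
t=9: Ŝ = 13.5 + 5·9 = 58.5; e = 61.5 − 58.5 = 3
t=11: Ŝ = 13.5 + 5·11 = 68.5; e = 66.5 − 68.5 = -2
Signs: + − + + −
Runs: +×1, −×1, +×2, −×1 → 4

4 runs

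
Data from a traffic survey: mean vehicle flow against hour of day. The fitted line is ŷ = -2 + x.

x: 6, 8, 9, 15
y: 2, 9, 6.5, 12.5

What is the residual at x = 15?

ŷ = -2 + 15 = 13
e = 12.5 − 13 = -0.5

e = -0.5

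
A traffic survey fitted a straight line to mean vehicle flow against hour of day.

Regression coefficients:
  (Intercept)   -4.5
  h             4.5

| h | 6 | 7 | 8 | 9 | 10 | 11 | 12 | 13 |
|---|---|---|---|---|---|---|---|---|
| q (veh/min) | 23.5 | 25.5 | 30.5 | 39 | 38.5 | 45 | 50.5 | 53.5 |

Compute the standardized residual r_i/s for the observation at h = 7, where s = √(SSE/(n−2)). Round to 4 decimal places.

h=6: ŷ = -4.5 + 4.5·6 = 22.5; r = 23.5 − 22.5 = 1
h=7: ŷ = -4.5 + 4.5·7 = 27; r = 25.5 − 27 = -1.5
h=8: ŷ = -4.5 + 4.5·8 = 31.5; r = 30.5 − 31.5 = -1
h=9: ŷ = -4.5 + 4.5·9 = 36; r = 39 − 36 = 3
h=10: ŷ = -4.5 + 4.5·10 = 40.5; r = 38.5 − 40.5 = -2
h=11: ŷ = -4.5 + 4.5·11 = 45; r = 45 − 45 = 0
h=12: ŷ = -4.5 + 4.5·12 = 49.5; r = 50.5 − 49.5 = 1
h=13: ŷ = -4.5 + 4.5·13 = 54; r = 53.5 − 54 = -0.5
SSE = 1 + 2.25 + 1 + 9 + 4 + 0 + 1 + 0.25 = 18.5
s = √(18.5/6) = 1.75594
r/s = -1.5 / 1.75594 = -0.8542

-0.8542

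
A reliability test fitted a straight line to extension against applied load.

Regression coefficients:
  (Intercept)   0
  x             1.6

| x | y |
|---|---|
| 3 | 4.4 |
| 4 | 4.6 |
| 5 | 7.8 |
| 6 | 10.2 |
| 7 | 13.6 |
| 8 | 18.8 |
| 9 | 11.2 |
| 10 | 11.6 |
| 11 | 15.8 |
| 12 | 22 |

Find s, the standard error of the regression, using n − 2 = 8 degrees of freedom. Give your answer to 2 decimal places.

x=3: ŷ = 1.6·3 = 4.8; e = 4.4 − 4.8 = -0.4
x=4: ŷ = 1.6·4 = 6.4; e = 4.6 − 6.4 = -1.8
x=5: ŷ = 1.6·5 = 8; e = 7.8 − 8 = -0.2
x=6: ŷ = 1.6·6 = 9.6; e = 10.2 − 9.6 = 0.6
x=7: ŷ = 1.6·7 = 11.2; e = 13.6 − 11.2 = 2.4
x=8: ŷ = 1.6·8 = 12.8; e = 18.8 − 12.8 = 6
x=9: ŷ = 1.6·9 = 14.4; e = 11.2 − 14.4 = -3.2
x=10: ŷ = 1.6·10 = 16; e = 11.6 − 16 = -4.4
x=11: ŷ = 1.6·11 = 17.6; e = 15.8 − 17.6 = -1.8
x=12: ŷ = 1.6·12 = 19.2; e = 22 − 19.2 = 2.8
SSE = 0.16 + 3.24 + 0.04 + 0.36 + 5.76 + 36 + 10.24 + 19.36 + 3.24 + 7.84 = 86.24
s = √(86.24/8) = √10.78 ≈ 3.28

s = 3.28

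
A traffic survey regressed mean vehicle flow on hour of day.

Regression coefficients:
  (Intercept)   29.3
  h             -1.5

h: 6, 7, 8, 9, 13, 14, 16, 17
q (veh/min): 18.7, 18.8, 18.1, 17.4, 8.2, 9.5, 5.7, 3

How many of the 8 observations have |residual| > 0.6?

6

h=6: ŷ = 29.3 − 1.5·6 = 20.3; e = 18.7 − 20.3 = -1.6
h=7: ŷ = 29.3 − 1.5·7 = 18.8; e = 18.8 − 18.8 = 0
h=8: ŷ = 29.3 − 1.5·8 = 17.3; e = 18.1 − 17.3 = 0.8
h=9: ŷ = 29.3 − 1.5·9 = 15.8; e = 17.4 − 15.8 = 1.6
h=13: ŷ = 29.3 − 1.5·13 = 9.8; e = 8.2 − 9.8 = -1.6
h=14: ŷ = 29.3 − 1.5·14 = 8.3; e = 9.5 − 8.3 = 1.2
h=16: ŷ = 29.3 − 1.5·16 = 5.3; e = 5.7 − 5.3 = 0.4
h=17: ŷ = 29.3 − 1.5·17 = 3.8; e = 3 − 3.8 = -0.8
|e| > 0.6: h=6 (|e|=1.6), h=8 (|e|=0.8), h=9 (|e|=1.6), h=13 (|e|=1.6), h=14 (|e|=1.2), h=17 (|e|=0.8) → 6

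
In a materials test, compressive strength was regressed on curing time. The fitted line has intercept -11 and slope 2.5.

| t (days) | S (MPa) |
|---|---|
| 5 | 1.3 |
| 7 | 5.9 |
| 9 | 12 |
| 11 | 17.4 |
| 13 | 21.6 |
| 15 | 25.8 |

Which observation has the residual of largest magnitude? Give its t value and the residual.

t=5: Ŝ = -11 + 2.5·5 = 1.5; e = 1.3 − 1.5 = -0.2
t=7: Ŝ = -11 + 2.5·7 = 6.5; e = 5.9 − 6.5 = -0.6
t=9: Ŝ = -11 + 2.5·9 = 11.5; e = 12 − 11.5 = 0.5
t=11: Ŝ = -11 + 2.5·11 = 16.5; e = 17.4 − 16.5 = 0.9
t=13: Ŝ = -11 + 2.5·13 = 21.5; e = 21.6 − 21.5 = 0.1
t=15: Ŝ = -11 + 2.5·15 = 26.5; e = 25.8 − 26.5 = -0.7
Largest |e| is 0.9 at t = 11, residual 0.9.

t = 11, e = 0.9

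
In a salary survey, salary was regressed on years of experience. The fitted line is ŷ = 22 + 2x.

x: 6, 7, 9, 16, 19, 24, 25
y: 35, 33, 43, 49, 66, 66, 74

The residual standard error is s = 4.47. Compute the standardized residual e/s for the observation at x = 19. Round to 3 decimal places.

ŷ = 22 + 2·19 = 60
e = 66 − 60 = 6
e/s = 6 / 4.47 = 1.342

1.342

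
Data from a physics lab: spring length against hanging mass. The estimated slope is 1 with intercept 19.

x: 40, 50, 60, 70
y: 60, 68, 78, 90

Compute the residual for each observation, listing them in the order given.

1, -1, -1, 1

x=40: ŷ = 19 + 40 = 59; e = 60 − 59 = 1
x=50: ŷ = 19 + 50 = 69; e = 68 − 69 = -1
x=60: ŷ = 19 + 60 = 79; e = 78 − 79 = -1
x=70: ŷ = 19 + 70 = 89; e = 90 − 89 = 1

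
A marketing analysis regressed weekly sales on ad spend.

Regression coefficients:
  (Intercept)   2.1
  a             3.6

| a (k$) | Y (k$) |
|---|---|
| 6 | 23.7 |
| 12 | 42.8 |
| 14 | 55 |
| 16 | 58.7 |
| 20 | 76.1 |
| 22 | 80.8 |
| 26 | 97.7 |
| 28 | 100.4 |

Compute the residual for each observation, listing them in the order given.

a=6: ŷ = 2.1 + 3.6·6 = 23.7; e = 23.7 − 23.7 = 0
a=12: ŷ = 2.1 + 3.6·12 = 45.3; e = 42.8 − 45.3 = -2.5
a=14: ŷ = 2.1 + 3.6·14 = 52.5; e = 55 − 52.5 = 2.5
a=16: ŷ = 2.1 + 3.6·16 = 59.7; e = 58.7 − 59.7 = -1
a=20: ŷ = 2.1 + 3.6·20 = 74.1; e = 76.1 − 74.1 = 2
a=22: ŷ = 2.1 + 3.6·22 = 81.3; e = 80.8 − 81.3 = -0.5
a=26: ŷ = 2.1 + 3.6·26 = 95.7; e = 97.7 − 95.7 = 2
a=28: ŷ = 2.1 + 3.6·28 = 102.9; e = 100.4 − 102.9 = -2.5

0, -2.5, 2.5, -1, 2, -0.5, 2, -2.5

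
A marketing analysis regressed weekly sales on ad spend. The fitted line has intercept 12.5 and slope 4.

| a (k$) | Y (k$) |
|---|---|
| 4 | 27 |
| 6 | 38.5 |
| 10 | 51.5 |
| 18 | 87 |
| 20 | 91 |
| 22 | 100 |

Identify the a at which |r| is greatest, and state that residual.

a=4: ŷ = 12.5 + 4·4 = 28.5; r = 27 − 28.5 = -1.5
a=6: ŷ = 12.5 + 4·6 = 36.5; r = 38.5 − 36.5 = 2
a=10: ŷ = 12.5 + 4·10 = 52.5; r = 51.5 − 52.5 = -1
a=18: ŷ = 12.5 + 4·18 = 84.5; r = 87 − 84.5 = 2.5
a=20: ŷ = 12.5 + 4·20 = 92.5; r = 91 − 92.5 = -1.5
a=22: ŷ = 12.5 + 4·22 = 100.5; r = 100 − 100.5 = -0.5
Largest |r| is 2.5 at a = 18, residual 2.5.

a = 18, r = 2.5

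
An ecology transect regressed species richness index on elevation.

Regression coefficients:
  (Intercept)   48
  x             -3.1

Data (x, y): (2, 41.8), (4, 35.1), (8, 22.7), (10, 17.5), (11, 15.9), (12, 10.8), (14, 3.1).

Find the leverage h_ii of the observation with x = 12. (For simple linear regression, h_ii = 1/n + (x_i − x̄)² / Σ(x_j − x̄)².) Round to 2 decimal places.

h = 0.24

x̄ = (2 + 4 + 8 + 10 + 11 + 12 + 14)/7 = 8.71429
Σ(x − x̄)² = 45.0816 + 22.2245 + 0.510204 + 1.65306 + 5.22449 + 10.7959 + 27.9388 = 113.429
h = 1/7 + (3.28571)²/113.429 = 0.142857 + 0.0951781 = 0.24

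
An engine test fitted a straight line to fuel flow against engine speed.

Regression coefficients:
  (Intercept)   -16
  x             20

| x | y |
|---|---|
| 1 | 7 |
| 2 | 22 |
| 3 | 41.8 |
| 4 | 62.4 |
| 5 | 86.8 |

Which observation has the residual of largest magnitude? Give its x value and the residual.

x = 1, e = 3

x=1: ŷ = -16 + 20·1 = 4; e = 7 − 4 = 3
x=2: ŷ = -16 + 20·2 = 24; e = 22 − 24 = -2
x=3: ŷ = -16 + 20·3 = 44; e = 41.8 − 44 = -2.2
x=4: ŷ = -16 + 20·4 = 64; e = 62.4 − 64 = -1.6
x=5: ŷ = -16 + 20·5 = 84; e = 86.8 − 84 = 2.8
Largest |e| is 3 at x = 1, residual 3.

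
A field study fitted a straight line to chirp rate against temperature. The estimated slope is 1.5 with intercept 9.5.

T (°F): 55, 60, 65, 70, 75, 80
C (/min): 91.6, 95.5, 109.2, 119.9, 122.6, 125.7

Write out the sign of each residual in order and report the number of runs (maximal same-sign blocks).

T=55: Ĉ = 9.5 + 1.5·55 = 92; r = 91.6 − 92 = -0.4
T=60: Ĉ = 9.5 + 1.5·60 = 99.5; r = 95.5 − 99.5 = -4
T=65: Ĉ = 9.5 + 1.5·65 = 107; r = 109.2 − 107 = 2.2
T=70: Ĉ = 9.5 + 1.5·70 = 114.5; r = 119.9 − 114.5 = 5.4
T=75: Ĉ = 9.5 + 1.5·75 = 122; r = 122.6 − 122 = 0.6
T=80: Ĉ = 9.5 + 1.5·80 = 129.5; r = 125.7 − 129.5 = -3.8
Signs: − − + + + −
Runs: −×2, +×3, −×1 → 3

3 runs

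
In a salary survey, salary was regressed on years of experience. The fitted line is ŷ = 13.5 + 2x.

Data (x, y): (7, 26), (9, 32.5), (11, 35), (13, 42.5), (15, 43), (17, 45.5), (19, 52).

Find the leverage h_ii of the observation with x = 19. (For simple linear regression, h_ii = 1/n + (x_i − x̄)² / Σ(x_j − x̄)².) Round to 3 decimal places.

h = 0.464

x̄ = (7 + 9 + 11 + 13 + 15 + 17 + 19)/7 = 13
Σ(x − x̄)² = 36 + 16 + 4 + 0 + 4 + 16 + 36 = 112
h = 1/7 + (6)²/112 = 0.142857 + 0.321429 = 0.464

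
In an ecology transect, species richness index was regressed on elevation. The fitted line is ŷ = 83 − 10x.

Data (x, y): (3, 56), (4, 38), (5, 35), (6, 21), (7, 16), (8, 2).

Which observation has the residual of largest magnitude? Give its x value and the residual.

x = 4, r = -5

x=3: ŷ = 83 − 10·3 = 53; r = 56 − 53 = 3
x=4: ŷ = 83 − 10·4 = 43; r = 38 − 43 = -5
x=5: ŷ = 83 − 10·5 = 33; r = 35 − 33 = 2
x=6: ŷ = 83 − 10·6 = 23; r = 21 − 23 = -2
x=7: ŷ = 83 − 10·7 = 13; r = 16 − 13 = 3
x=8: ŷ = 83 − 10·8 = 3; r = 2 − 3 = -1
Largest |r| is 5 at x = 4, residual -5.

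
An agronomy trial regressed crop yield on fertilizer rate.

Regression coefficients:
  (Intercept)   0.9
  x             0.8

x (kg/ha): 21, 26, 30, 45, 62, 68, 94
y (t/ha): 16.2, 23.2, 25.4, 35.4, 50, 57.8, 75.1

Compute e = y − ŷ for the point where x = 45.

ŷ = 0.9 + 0.8·45 = 36.9
e = 35.4 − 36.9 = -1.5

e = -1.5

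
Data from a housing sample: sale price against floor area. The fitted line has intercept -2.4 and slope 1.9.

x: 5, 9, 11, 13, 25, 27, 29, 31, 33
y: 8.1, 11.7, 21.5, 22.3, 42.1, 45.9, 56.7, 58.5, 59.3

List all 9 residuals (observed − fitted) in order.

x=5: ŷ = -2.4 + 1.9·5 = 7.1; r = 8.1 − 7.1 = 1
x=9: ŷ = -2.4 + 1.9·9 = 14.7; r = 11.7 − 14.7 = -3
x=11: ŷ = -2.4 + 1.9·11 = 18.5; r = 21.5 − 18.5 = 3
x=13: ŷ = -2.4 + 1.9·13 = 22.3; r = 22.3 − 22.3 = 0
x=25: ŷ = -2.4 + 1.9·25 = 45.1; r = 42.1 − 45.1 = -3
x=27: ŷ = -2.4 + 1.9·27 = 48.9; r = 45.9 − 48.9 = -3
x=29: ŷ = -2.4 + 1.9·29 = 52.7; r = 56.7 − 52.7 = 4
x=31: ŷ = -2.4 + 1.9·31 = 56.5; r = 58.5 − 56.5 = 2
x=33: ŷ = -2.4 + 1.9·33 = 60.3; r = 59.3 − 60.3 = -1

1, -3, 3, 0, -3, -3, 4, 2, -1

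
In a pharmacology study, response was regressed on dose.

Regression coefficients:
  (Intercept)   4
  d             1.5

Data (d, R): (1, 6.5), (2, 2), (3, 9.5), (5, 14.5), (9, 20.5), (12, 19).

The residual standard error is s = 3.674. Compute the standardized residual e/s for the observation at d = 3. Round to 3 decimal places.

0.272

R̂ = 4 + 1.5·3 = 8.5
e = 9.5 − 8.5 = 1
e/s = 1 / 3.674 = 0.272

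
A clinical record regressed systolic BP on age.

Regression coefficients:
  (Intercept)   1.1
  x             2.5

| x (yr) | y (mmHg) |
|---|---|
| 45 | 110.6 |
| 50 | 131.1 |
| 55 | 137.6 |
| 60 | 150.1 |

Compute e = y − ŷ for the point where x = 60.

ŷ = 1.1 + 2.5·60 = 151.1
e = 150.1 − 151.1 = -1

e = -1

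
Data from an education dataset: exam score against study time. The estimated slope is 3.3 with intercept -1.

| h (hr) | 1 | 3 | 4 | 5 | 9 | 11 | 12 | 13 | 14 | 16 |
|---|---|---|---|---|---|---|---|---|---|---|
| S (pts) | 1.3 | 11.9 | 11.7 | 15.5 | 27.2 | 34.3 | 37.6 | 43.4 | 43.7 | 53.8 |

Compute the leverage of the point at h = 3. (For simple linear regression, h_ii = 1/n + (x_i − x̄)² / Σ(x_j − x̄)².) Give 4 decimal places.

h = 0.2381

h̄ = (1 + 3 + 4 + 5 + 9 + 11 + 12 + 13 + 14 + 16)/10 = 8.8
Σ(h − h̄)² = 60.84 + 33.64 + 23.04 + 14.44 + 0.04 + 4.84 + 10.24 + 17.64 + 27.04 + 51.84 = 243.6
h = 1/10 + (-5.8)²/243.6 = 0.1 + 0.138095 = 0.2381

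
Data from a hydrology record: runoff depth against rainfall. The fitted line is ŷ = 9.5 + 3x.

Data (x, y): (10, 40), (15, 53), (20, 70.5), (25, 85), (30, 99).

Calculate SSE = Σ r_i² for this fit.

SSE = 4

x=10: ŷ = 9.5 + 3·10 = 39.5; r = 40 − 39.5 = 0.5
x=15: ŷ = 9.5 + 3·15 = 54.5; r = 53 − 54.5 = -1.5
x=20: ŷ = 9.5 + 3·20 = 69.5; r = 70.5 − 69.5 = 1
x=25: ŷ = 9.5 + 3·25 = 84.5; r = 85 − 84.5 = 0.5
x=30: ŷ = 9.5 + 3·30 = 99.5; r = 99 − 99.5 = -0.5
SSE = 0.25 + 2.25 + 1 + 0.25 + 0.25 = 4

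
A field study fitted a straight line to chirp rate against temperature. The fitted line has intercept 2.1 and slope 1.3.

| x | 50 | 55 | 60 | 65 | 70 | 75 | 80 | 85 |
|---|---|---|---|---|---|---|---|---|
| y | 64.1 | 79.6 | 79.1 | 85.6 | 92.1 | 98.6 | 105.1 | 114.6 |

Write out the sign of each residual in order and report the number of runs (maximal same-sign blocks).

4 runs

x=50: ŷ = 2.1 + 1.3·50 = 67.1; r = 64.1 − 67.1 = -3
x=55: ŷ = 2.1 + 1.3·55 = 73.6; r = 79.6 − 73.6 = 6
x=60: ŷ = 2.1 + 1.3·60 = 80.1; r = 79.1 − 80.1 = -1
x=65: ŷ = 2.1 + 1.3·65 = 86.6; r = 85.6 − 86.6 = -1
x=70: ŷ = 2.1 + 1.3·70 = 93.1; r = 92.1 − 93.1 = -1
x=75: ŷ = 2.1 + 1.3·75 = 99.6; r = 98.6 − 99.6 = -1
x=80: ŷ = 2.1 + 1.3·80 = 106.1; r = 105.1 − 106.1 = -1
x=85: ŷ = 2.1 + 1.3·85 = 112.6; r = 114.6 − 112.6 = 2
Signs: − + − − − − − +
Runs: −×1, +×1, −×5, +×1 → 4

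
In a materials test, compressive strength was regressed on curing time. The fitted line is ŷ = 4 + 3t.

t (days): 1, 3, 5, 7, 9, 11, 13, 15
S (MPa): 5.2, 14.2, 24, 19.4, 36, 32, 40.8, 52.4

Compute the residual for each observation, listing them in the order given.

t=1: ŷ = 4 + 3·1 = 7; e = 5.2 − 7 = -1.8
t=3: ŷ = 4 + 3·3 = 13; e = 14.2 − 13 = 1.2
t=5: ŷ = 4 + 3·5 = 19; e = 24 − 19 = 5
t=7: ŷ = 4 + 3·7 = 25; e = 19.4 − 25 = -5.6
t=9: ŷ = 4 + 3·9 = 31; e = 36 − 31 = 5
t=11: ŷ = 4 + 3·11 = 37; e = 32 − 37 = -5
t=13: ŷ = 4 + 3·13 = 43; e = 40.8 − 43 = -2.2
t=15: ŷ = 4 + 3·15 = 49; e = 52.4 − 49 = 3.4

-1.8, 1.2, 5, -5.6, 5, -5, -2.2, 3.4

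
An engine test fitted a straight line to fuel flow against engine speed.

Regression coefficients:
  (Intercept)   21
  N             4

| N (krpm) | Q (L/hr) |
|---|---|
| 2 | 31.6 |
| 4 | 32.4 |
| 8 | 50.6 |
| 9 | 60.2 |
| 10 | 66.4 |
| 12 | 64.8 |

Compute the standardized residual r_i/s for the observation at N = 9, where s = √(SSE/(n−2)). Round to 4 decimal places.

0.6719

N=2: ŷ = 21 + 4·2 = 29; r = 31.6 − 29 = 2.6
N=4: ŷ = 21 + 4·4 = 37; r = 32.4 − 37 = -4.6
N=8: ŷ = 21 + 4·8 = 53; r = 50.6 − 53 = -2.4
N=9: ŷ = 21 + 4·9 = 57; r = 60.2 − 57 = 3.2
N=10: ŷ = 21 + 4·10 = 61; r = 66.4 − 61 = 5.4
N=12: ŷ = 21 + 4·12 = 69; r = 64.8 − 69 = -4.2
SSE = 6.76 + 21.16 + 5.76 + 10.24 + 29.16 + 17.64 = 90.72
s = √(90.72/4) = 4.76235
r/s = 3.2 / 4.76235 = 0.6719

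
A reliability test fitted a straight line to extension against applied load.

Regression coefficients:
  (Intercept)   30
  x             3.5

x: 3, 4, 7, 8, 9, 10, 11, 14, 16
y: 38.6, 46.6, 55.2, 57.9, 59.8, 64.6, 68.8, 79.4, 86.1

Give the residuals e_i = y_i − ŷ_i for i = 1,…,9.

-1.9, 2.6, 0.7, -0.1, -1.7, -0.4, 0.3, 0.4, 0.1

x=3: ŷ = 30 + 3.5·3 = 40.5; e = 38.6 − 40.5 = -1.9
x=4: ŷ = 30 + 3.5·4 = 44; e = 46.6 − 44 = 2.6
x=7: ŷ = 30 + 3.5·7 = 54.5; e = 55.2 − 54.5 = 0.7
x=8: ŷ = 30 + 3.5·8 = 58; e = 57.9 − 58 = -0.1
x=9: ŷ = 30 + 3.5·9 = 61.5; e = 59.8 − 61.5 = -1.7
x=10: ŷ = 30 + 3.5·10 = 65; e = 64.6 − 65 = -0.4
x=11: ŷ = 30 + 3.5·11 = 68.5; e = 68.8 − 68.5 = 0.3
x=14: ŷ = 30 + 3.5·14 = 79; e = 79.4 − 79 = 0.4
x=16: ŷ = 30 + 3.5·16 = 86; e = 86.1 − 86 = 0.1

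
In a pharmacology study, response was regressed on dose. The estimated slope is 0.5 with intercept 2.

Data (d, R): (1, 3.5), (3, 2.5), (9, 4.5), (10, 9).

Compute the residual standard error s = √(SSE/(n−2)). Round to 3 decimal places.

d=1: ŷ = 2 + 0.5·1 = 2.5; e = 3.5 − 2.5 = 1
d=3: ŷ = 2 + 0.5·3 = 3.5; e = 2.5 − 3.5 = -1
d=9: ŷ = 2 + 0.5·9 = 6.5; e = 4.5 − 6.5 = -2
d=10: ŷ = 2 + 0.5·10 = 7; e = 9 − 7 = 2
SSE = 1 + 1 + 4 + 4 = 10
s = √(10/2) = √5 ≈ 2.236

s = 2.236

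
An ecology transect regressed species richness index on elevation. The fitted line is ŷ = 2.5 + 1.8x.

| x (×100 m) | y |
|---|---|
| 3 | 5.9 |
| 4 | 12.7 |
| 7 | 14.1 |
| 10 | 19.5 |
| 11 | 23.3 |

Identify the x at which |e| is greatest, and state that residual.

x = 4, e = 3

x=3: ŷ = 2.5 + 1.8·3 = 7.9; e = 5.9 − 7.9 = -2
x=4: ŷ = 2.5 + 1.8·4 = 9.7; e = 12.7 − 9.7 = 3
x=7: ŷ = 2.5 + 1.8·7 = 15.1; e = 14.1 − 15.1 = -1
x=10: ŷ = 2.5 + 1.8·10 = 20.5; e = 19.5 − 20.5 = -1
x=11: ŷ = 2.5 + 1.8·11 = 22.3; e = 23.3 − 22.3 = 1
Largest |e| is 3 at x = 4, residual 3.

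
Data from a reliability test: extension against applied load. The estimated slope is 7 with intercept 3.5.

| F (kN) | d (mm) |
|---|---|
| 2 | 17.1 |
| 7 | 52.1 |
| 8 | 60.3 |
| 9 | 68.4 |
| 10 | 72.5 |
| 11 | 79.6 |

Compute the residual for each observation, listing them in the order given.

F=2: ŷ = 3.5 + 7·2 = 17.5; e = 17.1 − 17.5 = -0.4
F=7: ŷ = 3.5 + 7·7 = 52.5; e = 52.1 − 52.5 = -0.4
F=8: ŷ = 3.5 + 7·8 = 59.5; e = 60.3 − 59.5 = 0.8
F=9: ŷ = 3.5 + 7·9 = 66.5; e = 68.4 − 66.5 = 1.9
F=10: ŷ = 3.5 + 7·10 = 73.5; e = 72.5 − 73.5 = -1
F=11: ŷ = 3.5 + 7·11 = 80.5; e = 79.6 − 80.5 = -0.9

-0.4, -0.4, 0.8, 1.9, -1, -0.9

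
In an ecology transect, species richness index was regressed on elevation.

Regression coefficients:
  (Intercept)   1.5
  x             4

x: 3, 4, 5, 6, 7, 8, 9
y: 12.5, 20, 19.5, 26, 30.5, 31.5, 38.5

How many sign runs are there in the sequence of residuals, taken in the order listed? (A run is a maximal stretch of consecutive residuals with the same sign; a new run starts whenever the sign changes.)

6 runs

x=3: ŷ = 1.5 + 4·3 = 13.5; e = 12.5 − 13.5 = -1
x=4: ŷ = 1.5 + 4·4 = 17.5; e = 20 − 17.5 = 2.5
x=5: ŷ = 1.5 + 4·5 = 21.5; e = 19.5 − 21.5 = -2
x=6: ŷ = 1.5 + 4·6 = 25.5; e = 26 − 25.5 = 0.5
x=7: ŷ = 1.5 + 4·7 = 29.5; e = 30.5 − 29.5 = 1
x=8: ŷ = 1.5 + 4·8 = 33.5; e = 31.5 − 33.5 = -2
x=9: ŷ = 1.5 + 4·9 = 37.5; e = 38.5 − 37.5 = 1
Signs: − + − + + − +
Runs: −×1, +×1, −×1, +×2, −×1, +×1 → 6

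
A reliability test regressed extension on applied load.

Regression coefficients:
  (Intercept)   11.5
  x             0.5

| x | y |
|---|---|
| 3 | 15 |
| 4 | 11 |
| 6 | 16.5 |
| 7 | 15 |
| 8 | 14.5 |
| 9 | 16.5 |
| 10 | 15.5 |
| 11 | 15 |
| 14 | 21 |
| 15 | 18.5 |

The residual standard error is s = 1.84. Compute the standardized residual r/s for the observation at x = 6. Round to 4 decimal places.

ŷ = 11.5 + 0.5·6 = 14.5
r = 16.5 − 14.5 = 2
r/s = 2 / 1.84 = 1.0870

1.0870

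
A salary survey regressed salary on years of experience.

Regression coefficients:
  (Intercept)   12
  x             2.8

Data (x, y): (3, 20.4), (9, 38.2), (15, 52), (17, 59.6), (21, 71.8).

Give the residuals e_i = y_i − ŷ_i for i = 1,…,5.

x=3: ŷ = 12 + 2.8·3 = 20.4; e = 20.4 − 20.4 = 0
x=9: ŷ = 12 + 2.8·9 = 37.2; e = 38.2 − 37.2 = 1
x=15: ŷ = 12 + 2.8·15 = 54; e = 52 − 54 = -2
x=17: ŷ = 12 + 2.8·17 = 59.6; e = 59.6 − 59.6 = 0
x=21: ŷ = 12 + 2.8·21 = 70.8; e = 71.8 − 70.8 = 1

0, 1, -2, 0, 1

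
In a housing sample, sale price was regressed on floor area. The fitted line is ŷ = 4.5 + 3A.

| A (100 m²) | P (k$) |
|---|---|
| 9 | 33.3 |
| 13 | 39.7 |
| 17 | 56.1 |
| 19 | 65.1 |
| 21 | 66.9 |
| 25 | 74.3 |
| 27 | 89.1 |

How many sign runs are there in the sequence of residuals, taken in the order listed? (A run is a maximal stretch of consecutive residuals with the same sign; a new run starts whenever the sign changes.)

5 runs

A=9: ŷ = 4.5 + 3·9 = 31.5; r = 33.3 − 31.5 = 1.8
A=13: ŷ = 4.5 + 3·13 = 43.5; r = 39.7 − 43.5 = -3.8
A=17: ŷ = 4.5 + 3·17 = 55.5; r = 56.1 − 55.5 = 0.6
A=19: ŷ = 4.5 + 3·19 = 61.5; r = 65.1 − 61.5 = 3.6
A=21: ŷ = 4.5 + 3·21 = 67.5; r = 66.9 − 67.5 = -0.6
A=25: ŷ = 4.5 + 3·25 = 79.5; r = 74.3 − 79.5 = -5.2
A=27: ŷ = 4.5 + 3·27 = 85.5; r = 89.1 − 85.5 = 3.6
Signs: + − + + − − +
Runs: +×1, −×1, +×2, −×2, +×1 → 5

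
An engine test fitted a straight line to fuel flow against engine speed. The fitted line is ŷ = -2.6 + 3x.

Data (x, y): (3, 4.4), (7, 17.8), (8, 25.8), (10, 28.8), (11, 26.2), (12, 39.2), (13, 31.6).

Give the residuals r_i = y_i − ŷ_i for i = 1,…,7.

x=3: ŷ = -2.6 + 3·3 = 6.4; r = 4.4 − 6.4 = -2
x=7: ŷ = -2.6 + 3·7 = 18.4; r = 17.8 − 18.4 = -0.6
x=8: ŷ = -2.6 + 3·8 = 21.4; r = 25.8 − 21.4 = 4.4
x=10: ŷ = -2.6 + 3·10 = 27.4; r = 28.8 − 27.4 = 1.4
x=11: ŷ = -2.6 + 3·11 = 30.4; r = 26.2 − 30.4 = -4.2
x=12: ŷ = -2.6 + 3·12 = 33.4; r = 39.2 − 33.4 = 5.8
x=13: ŷ = -2.6 + 3·13 = 36.4; r = 31.6 − 36.4 = -4.8

-2, -0.6, 4.4, 1.4, -4.2, 5.8, -4.8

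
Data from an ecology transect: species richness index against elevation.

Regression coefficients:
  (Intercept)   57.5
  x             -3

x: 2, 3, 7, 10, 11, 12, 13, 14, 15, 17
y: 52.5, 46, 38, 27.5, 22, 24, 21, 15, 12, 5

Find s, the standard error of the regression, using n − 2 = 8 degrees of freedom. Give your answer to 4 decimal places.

x=2: ŷ = 57.5 − 3·2 = 51.5; e = 52.5 − 51.5 = 1
x=3: ŷ = 57.5 − 3·3 = 48.5; e = 46 − 48.5 = -2.5
x=7: ŷ = 57.5 − 3·7 = 36.5; e = 38 − 36.5 = 1.5
x=10: ŷ = 57.5 − 3·10 = 27.5; e = 27.5 − 27.5 = 0
x=11: ŷ = 57.5 − 3·11 = 24.5; e = 22 − 24.5 = -2.5
x=12: ŷ = 57.5 − 3·12 = 21.5; e = 24 − 21.5 = 2.5
x=13: ŷ = 57.5 − 3·13 = 18.5; e = 21 − 18.5 = 2.5
x=14: ŷ = 57.5 − 3·14 = 15.5; e = 15 − 15.5 = -0.5
x=15: ŷ = 57.5 − 3·15 = 12.5; e = 12 − 12.5 = -0.5
x=17: ŷ = 57.5 − 3·17 = 6.5; e = 5 − 6.5 = -1.5
SSE = 1 + 6.25 + 2.25 + 0 + 6.25 + 6.25 + 6.25 + 0.25 + 0.25 + 2.25 = 31
s = √(31/8) = √3.875 ≈ 1.9685

s = 1.9685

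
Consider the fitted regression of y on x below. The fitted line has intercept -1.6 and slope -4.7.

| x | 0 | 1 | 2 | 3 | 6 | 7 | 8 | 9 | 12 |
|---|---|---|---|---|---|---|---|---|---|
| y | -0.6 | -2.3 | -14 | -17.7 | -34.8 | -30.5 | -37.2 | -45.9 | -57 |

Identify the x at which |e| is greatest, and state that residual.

x = 6, e = -5

x=0: ŷ = -1.6 − 4.7·0 = -1.6; e = -0.6 − (-1.6) = 1
x=1: ŷ = -1.6 − 4.7·1 = -6.3; e = -2.3 − (-6.3) = 4
x=2: ŷ = -1.6 − 4.7·2 = -11; e = -14 − (-11) = -3
x=3: ŷ = -1.6 − 4.7·3 = -15.7; e = -17.7 − (-15.7) = -2
x=6: ŷ = -1.6 − 4.7·6 = -29.8; e = -34.8 − (-29.8) = -5
x=7: ŷ = -1.6 − 4.7·7 = -34.5; e = -30.5 − (-34.5) = 4
x=8: ŷ = -1.6 − 4.7·8 = -39.2; e = -37.2 − (-39.2) = 2
x=9: ŷ = -1.6 − 4.7·9 = -43.9; e = -45.9 − (-43.9) = -2
x=12: ŷ = -1.6 − 4.7·12 = -58; e = -57 − (-58) = 1
Largest |e| is 5 at x = 6, residual -5.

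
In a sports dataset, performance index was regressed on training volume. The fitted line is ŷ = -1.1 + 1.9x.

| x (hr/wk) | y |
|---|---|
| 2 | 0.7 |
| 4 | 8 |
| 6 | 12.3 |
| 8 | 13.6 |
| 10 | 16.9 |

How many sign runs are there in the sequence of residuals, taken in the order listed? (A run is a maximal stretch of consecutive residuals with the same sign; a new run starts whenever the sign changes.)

x=2: ŷ = -1.1 + 1.9·2 = 2.7; e = 0.7 − 2.7 = -2
x=4: ŷ = -1.1 + 1.9·4 = 6.5; e = 8 − 6.5 = 1.5
x=6: ŷ = -1.1 + 1.9·6 = 10.3; e = 12.3 − 10.3 = 2
x=8: ŷ = -1.1 + 1.9·8 = 14.1; e = 13.6 − 14.1 = -0.5
x=10: ŷ = -1.1 + 1.9·10 = 17.9; e = 16.9 − 17.9 = -1
Signs: − + + − −
Runs: −×1, +×2, −×2 → 3

3 runs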